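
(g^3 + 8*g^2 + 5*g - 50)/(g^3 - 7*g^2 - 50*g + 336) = (g^3 + 8*g^2 + 5*g - 50)/(g^3 - 7*g^2 - 50*g + 336)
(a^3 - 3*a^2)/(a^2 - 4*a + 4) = a^2*(a - 3)/(a^2 - 4*a + 4)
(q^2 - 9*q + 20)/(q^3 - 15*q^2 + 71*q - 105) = (q - 4)/(q^2 - 10*q + 21)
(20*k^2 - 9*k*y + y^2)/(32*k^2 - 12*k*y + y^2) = (-5*k + y)/(-8*k + y)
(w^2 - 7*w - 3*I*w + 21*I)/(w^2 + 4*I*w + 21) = (w - 7)/(w + 7*I)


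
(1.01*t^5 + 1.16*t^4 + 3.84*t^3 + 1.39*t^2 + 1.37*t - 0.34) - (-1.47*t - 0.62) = 1.01*t^5 + 1.16*t^4 + 3.84*t^3 + 1.39*t^2 + 2.84*t + 0.28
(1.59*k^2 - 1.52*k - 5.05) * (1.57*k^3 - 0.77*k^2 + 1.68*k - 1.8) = 2.4963*k^5 - 3.6107*k^4 - 4.0869*k^3 - 1.5271*k^2 - 5.748*k + 9.09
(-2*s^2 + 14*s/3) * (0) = 0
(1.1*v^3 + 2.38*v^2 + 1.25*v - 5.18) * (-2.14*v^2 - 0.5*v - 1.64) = -2.354*v^5 - 5.6432*v^4 - 5.669*v^3 + 6.557*v^2 + 0.54*v + 8.4952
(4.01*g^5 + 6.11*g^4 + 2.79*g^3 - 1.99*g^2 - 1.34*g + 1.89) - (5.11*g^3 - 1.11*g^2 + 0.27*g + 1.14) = 4.01*g^5 + 6.11*g^4 - 2.32*g^3 - 0.88*g^2 - 1.61*g + 0.75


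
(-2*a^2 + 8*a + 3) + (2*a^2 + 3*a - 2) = 11*a + 1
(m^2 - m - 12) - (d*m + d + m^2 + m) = -d*m - d - 2*m - 12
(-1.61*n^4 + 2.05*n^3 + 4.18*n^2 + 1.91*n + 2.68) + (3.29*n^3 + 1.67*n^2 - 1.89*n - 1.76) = -1.61*n^4 + 5.34*n^3 + 5.85*n^2 + 0.02*n + 0.92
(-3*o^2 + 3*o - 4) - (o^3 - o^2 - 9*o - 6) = -o^3 - 2*o^2 + 12*o + 2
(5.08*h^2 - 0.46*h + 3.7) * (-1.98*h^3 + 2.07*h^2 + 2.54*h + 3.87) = -10.0584*h^5 + 11.4264*h^4 + 4.625*h^3 + 26.1502*h^2 + 7.6178*h + 14.319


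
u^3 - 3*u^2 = u^2*(u - 3)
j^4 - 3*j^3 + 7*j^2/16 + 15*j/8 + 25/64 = (j - 5/2)*(j - 5/4)*(j + 1/4)*(j + 1/2)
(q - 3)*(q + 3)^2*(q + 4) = q^4 + 7*q^3 + 3*q^2 - 63*q - 108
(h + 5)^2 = h^2 + 10*h + 25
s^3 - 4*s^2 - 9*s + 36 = (s - 4)*(s - 3)*(s + 3)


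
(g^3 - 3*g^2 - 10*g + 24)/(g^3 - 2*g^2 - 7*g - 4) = (g^2 + g - 6)/(g^2 + 2*g + 1)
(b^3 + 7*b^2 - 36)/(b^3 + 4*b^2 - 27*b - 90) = (b - 2)/(b - 5)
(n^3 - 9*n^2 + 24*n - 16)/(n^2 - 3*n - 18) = (-n^3 + 9*n^2 - 24*n + 16)/(-n^2 + 3*n + 18)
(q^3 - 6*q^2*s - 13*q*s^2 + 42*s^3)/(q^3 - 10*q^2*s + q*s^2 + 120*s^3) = (q^2 - 9*q*s + 14*s^2)/(q^2 - 13*q*s + 40*s^2)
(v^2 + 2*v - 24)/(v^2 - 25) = (v^2 + 2*v - 24)/(v^2 - 25)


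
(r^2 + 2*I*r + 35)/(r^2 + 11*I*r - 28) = (r - 5*I)/(r + 4*I)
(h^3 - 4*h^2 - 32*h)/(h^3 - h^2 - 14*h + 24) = h*(h - 8)/(h^2 - 5*h + 6)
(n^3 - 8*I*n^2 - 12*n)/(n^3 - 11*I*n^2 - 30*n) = (n - 2*I)/(n - 5*I)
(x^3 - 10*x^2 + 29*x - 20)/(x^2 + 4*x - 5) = (x^2 - 9*x + 20)/(x + 5)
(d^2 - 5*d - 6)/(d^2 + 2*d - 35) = (d^2 - 5*d - 6)/(d^2 + 2*d - 35)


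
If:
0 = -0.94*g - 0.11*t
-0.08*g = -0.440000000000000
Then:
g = 5.50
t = -47.00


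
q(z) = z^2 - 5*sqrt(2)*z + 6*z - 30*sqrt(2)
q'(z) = 2*z - 5*sqrt(2) + 6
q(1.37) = -42.02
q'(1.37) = 1.67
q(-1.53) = -38.45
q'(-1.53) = -4.13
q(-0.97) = -40.45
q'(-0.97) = -3.01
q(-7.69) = 24.95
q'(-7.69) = -16.45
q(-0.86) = -40.77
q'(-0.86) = -2.79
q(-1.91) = -36.73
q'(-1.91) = -4.89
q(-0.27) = -42.06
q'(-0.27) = -1.61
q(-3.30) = -28.00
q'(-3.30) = -7.67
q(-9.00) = 48.21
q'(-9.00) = -19.07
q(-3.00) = -30.21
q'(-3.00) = -7.07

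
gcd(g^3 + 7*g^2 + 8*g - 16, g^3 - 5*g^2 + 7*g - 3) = g - 1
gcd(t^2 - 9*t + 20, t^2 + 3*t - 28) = t - 4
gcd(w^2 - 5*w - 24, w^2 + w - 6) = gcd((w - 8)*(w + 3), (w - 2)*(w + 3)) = w + 3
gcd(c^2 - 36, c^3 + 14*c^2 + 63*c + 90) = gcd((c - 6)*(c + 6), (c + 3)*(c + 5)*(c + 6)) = c + 6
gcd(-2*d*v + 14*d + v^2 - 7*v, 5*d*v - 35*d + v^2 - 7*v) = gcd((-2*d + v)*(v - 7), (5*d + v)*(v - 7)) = v - 7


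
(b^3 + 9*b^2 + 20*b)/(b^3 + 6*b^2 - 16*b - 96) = b*(b + 5)/(b^2 + 2*b - 24)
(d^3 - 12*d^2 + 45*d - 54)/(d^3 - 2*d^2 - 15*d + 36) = (d - 6)/(d + 4)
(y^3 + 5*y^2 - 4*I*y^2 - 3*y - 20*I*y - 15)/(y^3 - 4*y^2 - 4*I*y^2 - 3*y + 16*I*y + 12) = (y + 5)/(y - 4)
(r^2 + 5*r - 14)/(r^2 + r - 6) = (r + 7)/(r + 3)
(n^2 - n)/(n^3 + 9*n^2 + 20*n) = (n - 1)/(n^2 + 9*n + 20)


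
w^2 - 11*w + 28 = (w - 7)*(w - 4)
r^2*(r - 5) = r^3 - 5*r^2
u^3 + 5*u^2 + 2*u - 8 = (u - 1)*(u + 2)*(u + 4)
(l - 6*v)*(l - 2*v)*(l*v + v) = l^3*v - 8*l^2*v^2 + l^2*v + 12*l*v^3 - 8*l*v^2 + 12*v^3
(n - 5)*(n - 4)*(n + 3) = n^3 - 6*n^2 - 7*n + 60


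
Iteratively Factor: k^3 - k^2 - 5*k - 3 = (k + 1)*(k^2 - 2*k - 3) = (k + 1)^2*(k - 3)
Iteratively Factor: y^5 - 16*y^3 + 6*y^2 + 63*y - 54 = (y + 3)*(y^4 - 3*y^3 - 7*y^2 + 27*y - 18) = (y - 1)*(y + 3)*(y^3 - 2*y^2 - 9*y + 18) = (y - 1)*(y + 3)^2*(y^2 - 5*y + 6) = (y - 2)*(y - 1)*(y + 3)^2*(y - 3)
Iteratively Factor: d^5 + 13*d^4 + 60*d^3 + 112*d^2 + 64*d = (d + 4)*(d^4 + 9*d^3 + 24*d^2 + 16*d) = (d + 4)^2*(d^3 + 5*d^2 + 4*d) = (d + 1)*(d + 4)^2*(d^2 + 4*d) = d*(d + 1)*(d + 4)^2*(d + 4)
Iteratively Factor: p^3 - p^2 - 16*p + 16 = (p + 4)*(p^2 - 5*p + 4) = (p - 1)*(p + 4)*(p - 4)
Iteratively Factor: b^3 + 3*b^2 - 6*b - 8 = (b + 1)*(b^2 + 2*b - 8) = (b - 2)*(b + 1)*(b + 4)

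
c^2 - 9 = (c - 3)*(c + 3)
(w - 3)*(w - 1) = w^2 - 4*w + 3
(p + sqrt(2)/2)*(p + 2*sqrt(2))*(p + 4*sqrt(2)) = p^3 + 13*sqrt(2)*p^2/2 + 22*p + 8*sqrt(2)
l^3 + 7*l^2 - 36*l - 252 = (l - 6)*(l + 6)*(l + 7)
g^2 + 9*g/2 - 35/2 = (g - 5/2)*(g + 7)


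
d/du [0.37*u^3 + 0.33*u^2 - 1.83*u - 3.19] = 1.11*u^2 + 0.66*u - 1.83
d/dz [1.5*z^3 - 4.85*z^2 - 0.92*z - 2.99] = 4.5*z^2 - 9.7*z - 0.92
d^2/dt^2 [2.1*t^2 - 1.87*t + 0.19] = 4.20000000000000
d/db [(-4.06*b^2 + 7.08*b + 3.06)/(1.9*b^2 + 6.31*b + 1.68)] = (-39.0706*b^2 - 25.2696*b - 7.4142)/(3.61*b^4 + 23.978*b^3 + 46.2001*b^2 + 21.2016*b + 2.8224)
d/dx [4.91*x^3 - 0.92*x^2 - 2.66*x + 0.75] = 14.73*x^2 - 1.84*x - 2.66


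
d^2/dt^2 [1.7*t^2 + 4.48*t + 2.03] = 3.40000000000000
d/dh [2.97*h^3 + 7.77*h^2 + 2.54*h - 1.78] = 8.91*h^2 + 15.54*h + 2.54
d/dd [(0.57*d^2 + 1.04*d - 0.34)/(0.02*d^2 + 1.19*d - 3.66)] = (0.6575*d^2 - 4.1588*d - 3.4018)/(0.0004*d^4 + 0.0476*d^3 + 1.2697*d^2 - 8.7108*d + 13.3956)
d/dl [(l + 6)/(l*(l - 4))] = (-l^2 - 12*l + 24)/(l^2*(l^2 - 8*l + 16))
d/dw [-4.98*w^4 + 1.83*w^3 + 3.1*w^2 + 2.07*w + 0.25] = -19.92*w^3 + 5.49*w^2 + 6.2*w + 2.07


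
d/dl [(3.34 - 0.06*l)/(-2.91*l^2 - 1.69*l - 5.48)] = (-0.1746*l^2 + 19.4388*l + 5.9734)/(8.4681*l^4 + 9.8358*l^3 + 34.7497*l^2 + 18.5224*l + 30.0304)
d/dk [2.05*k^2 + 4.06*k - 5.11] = 4.1*k + 4.06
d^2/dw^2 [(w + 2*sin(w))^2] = -4*w*sin(w) - 16*sin(w)^2 + 8*cos(w) + 10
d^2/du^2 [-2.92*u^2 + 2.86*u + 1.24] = -5.84000000000000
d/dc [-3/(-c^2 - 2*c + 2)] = 6*(-c - 1)/(c^2 + 2*c - 2)^2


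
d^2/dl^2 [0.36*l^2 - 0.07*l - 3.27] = 0.720000000000000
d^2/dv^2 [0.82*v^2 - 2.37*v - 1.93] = 1.64000000000000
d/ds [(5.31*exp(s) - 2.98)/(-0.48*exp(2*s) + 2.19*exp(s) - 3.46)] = (2.5488*exp(2*s) - 2.8608*exp(s) - 11.8464)*exp(s)/(0.2304*exp(4*s) - 2.1024*exp(3*s) + 8.1177*exp(2*s) - 15.1548*exp(s) + 11.9716)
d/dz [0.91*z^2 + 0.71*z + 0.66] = 1.82*z + 0.71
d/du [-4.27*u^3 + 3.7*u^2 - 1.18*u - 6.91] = -12.81*u^2 + 7.4*u - 1.18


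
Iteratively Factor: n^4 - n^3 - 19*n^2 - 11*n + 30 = (n + 3)*(n^3 - 4*n^2 - 7*n + 10) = (n + 2)*(n + 3)*(n^2 - 6*n + 5) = (n - 5)*(n + 2)*(n + 3)*(n - 1)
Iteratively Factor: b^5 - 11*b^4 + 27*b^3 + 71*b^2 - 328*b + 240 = (b - 1)*(b^4 - 10*b^3 + 17*b^2 + 88*b - 240) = (b - 1)*(b + 3)*(b^3 - 13*b^2 + 56*b - 80) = (b - 4)*(b - 1)*(b + 3)*(b^2 - 9*b + 20) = (b - 4)^2*(b - 1)*(b + 3)*(b - 5)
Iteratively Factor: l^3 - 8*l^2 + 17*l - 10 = (l - 2)*(l^2 - 6*l + 5) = (l - 5)*(l - 2)*(l - 1)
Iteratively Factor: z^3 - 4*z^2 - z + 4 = (z + 1)*(z^2 - 5*z + 4) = (z - 1)*(z + 1)*(z - 4)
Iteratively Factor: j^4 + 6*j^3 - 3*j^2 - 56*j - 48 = (j + 4)*(j^3 + 2*j^2 - 11*j - 12) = (j + 1)*(j + 4)*(j^2 + j - 12) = (j - 3)*(j + 1)*(j + 4)*(j + 4)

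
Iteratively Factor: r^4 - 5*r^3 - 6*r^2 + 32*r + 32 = (r + 2)*(r^3 - 7*r^2 + 8*r + 16) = (r + 1)*(r + 2)*(r^2 - 8*r + 16) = (r - 4)*(r + 1)*(r + 2)*(r - 4)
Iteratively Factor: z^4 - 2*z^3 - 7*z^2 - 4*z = (z)*(z^3 - 2*z^2 - 7*z - 4) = z*(z + 1)*(z^2 - 3*z - 4) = z*(z + 1)^2*(z - 4)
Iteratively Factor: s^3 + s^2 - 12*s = (s)*(s^2 + s - 12) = s*(s + 4)*(s - 3)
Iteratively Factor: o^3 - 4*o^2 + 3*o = (o)*(o^2 - 4*o + 3) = o*(o - 3)*(o - 1)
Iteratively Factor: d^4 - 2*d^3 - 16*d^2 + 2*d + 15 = (d - 5)*(d^3 + 3*d^2 - d - 3) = (d - 5)*(d + 1)*(d^2 + 2*d - 3) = (d - 5)*(d + 1)*(d + 3)*(d - 1)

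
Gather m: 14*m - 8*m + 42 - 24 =6*m + 18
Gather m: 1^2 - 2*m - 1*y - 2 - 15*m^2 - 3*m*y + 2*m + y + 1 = -15*m^2 - 3*m*y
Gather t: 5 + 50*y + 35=50*y + 40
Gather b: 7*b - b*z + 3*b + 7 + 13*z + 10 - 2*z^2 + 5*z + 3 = b*(10 - z) - 2*z^2 + 18*z + 20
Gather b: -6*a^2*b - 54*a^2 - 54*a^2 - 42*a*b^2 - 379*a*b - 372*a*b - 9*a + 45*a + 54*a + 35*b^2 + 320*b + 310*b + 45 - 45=-108*a^2 + 90*a + b^2*(35 - 42*a) + b*(-6*a^2 - 751*a + 630)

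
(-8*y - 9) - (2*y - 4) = -10*y - 5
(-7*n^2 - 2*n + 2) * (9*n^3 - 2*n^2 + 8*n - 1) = -63*n^5 - 4*n^4 - 34*n^3 - 13*n^2 + 18*n - 2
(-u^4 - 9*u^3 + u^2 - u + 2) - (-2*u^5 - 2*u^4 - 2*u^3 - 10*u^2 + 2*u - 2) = 2*u^5 + u^4 - 7*u^3 + 11*u^2 - 3*u + 4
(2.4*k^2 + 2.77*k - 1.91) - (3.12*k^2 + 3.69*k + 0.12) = -0.72*k^2 - 0.92*k - 2.03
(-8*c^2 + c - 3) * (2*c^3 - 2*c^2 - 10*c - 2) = -16*c^5 + 18*c^4 + 72*c^3 + 12*c^2 + 28*c + 6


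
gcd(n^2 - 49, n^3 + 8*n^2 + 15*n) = 1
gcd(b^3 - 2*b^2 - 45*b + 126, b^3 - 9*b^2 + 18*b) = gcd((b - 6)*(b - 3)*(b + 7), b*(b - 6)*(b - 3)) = b^2 - 9*b + 18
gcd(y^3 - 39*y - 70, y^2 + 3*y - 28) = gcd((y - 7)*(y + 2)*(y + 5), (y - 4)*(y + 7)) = 1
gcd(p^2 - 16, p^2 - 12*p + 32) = p - 4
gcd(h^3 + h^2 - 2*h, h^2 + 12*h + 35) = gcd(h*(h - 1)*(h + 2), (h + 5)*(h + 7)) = 1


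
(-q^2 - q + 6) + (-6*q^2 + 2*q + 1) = -7*q^2 + q + 7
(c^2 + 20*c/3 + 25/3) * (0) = 0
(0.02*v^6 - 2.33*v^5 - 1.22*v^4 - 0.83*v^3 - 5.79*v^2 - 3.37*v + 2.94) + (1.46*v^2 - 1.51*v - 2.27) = 0.02*v^6 - 2.33*v^5 - 1.22*v^4 - 0.83*v^3 - 4.33*v^2 - 4.88*v + 0.67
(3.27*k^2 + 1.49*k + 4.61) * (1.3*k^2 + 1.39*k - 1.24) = 4.251*k^4 + 6.4823*k^3 + 4.0093*k^2 + 4.5603*k - 5.7164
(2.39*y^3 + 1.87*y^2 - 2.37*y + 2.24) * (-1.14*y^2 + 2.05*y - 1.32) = -2.7246*y^5 + 2.7677*y^4 + 3.3805*y^3 - 9.8805*y^2 + 7.7204*y - 2.9568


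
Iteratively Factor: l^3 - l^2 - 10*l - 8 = (l + 1)*(l^2 - 2*l - 8) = (l - 4)*(l + 1)*(l + 2)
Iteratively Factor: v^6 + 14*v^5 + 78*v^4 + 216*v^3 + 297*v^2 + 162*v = (v + 3)*(v^5 + 11*v^4 + 45*v^3 + 81*v^2 + 54*v) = (v + 2)*(v + 3)*(v^4 + 9*v^3 + 27*v^2 + 27*v) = (v + 2)*(v + 3)^2*(v^3 + 6*v^2 + 9*v) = v*(v + 2)*(v + 3)^2*(v^2 + 6*v + 9) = v*(v + 2)*(v + 3)^3*(v + 3)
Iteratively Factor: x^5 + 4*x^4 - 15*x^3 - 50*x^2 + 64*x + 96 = (x + 4)*(x^4 - 15*x^2 + 10*x + 24) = (x + 1)*(x + 4)*(x^3 - x^2 - 14*x + 24) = (x + 1)*(x + 4)^2*(x^2 - 5*x + 6) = (x - 2)*(x + 1)*(x + 4)^2*(x - 3)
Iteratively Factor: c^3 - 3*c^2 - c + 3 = (c + 1)*(c^2 - 4*c + 3) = (c - 3)*(c + 1)*(c - 1)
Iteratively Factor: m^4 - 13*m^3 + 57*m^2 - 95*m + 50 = (m - 5)*(m^3 - 8*m^2 + 17*m - 10) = (m - 5)*(m - 2)*(m^2 - 6*m + 5) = (m - 5)*(m - 2)*(m - 1)*(m - 5)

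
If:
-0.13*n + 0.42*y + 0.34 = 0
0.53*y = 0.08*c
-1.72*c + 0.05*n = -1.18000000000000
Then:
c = 0.77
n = 2.99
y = 0.12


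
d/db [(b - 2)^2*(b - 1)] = (b - 2)*(3*b - 4)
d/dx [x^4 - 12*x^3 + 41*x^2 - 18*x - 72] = 4*x^3 - 36*x^2 + 82*x - 18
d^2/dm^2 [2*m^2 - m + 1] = 4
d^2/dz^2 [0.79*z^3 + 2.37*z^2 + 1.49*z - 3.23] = 4.74*z + 4.74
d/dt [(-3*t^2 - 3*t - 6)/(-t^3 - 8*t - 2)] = 3*((2*t + 1)*(t^3 + 8*t + 2) - (3*t^2 + 8)*(t^2 + t + 2))/(t^3 + 8*t + 2)^2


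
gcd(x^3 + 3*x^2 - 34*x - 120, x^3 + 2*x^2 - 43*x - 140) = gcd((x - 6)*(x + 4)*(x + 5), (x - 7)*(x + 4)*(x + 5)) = x^2 + 9*x + 20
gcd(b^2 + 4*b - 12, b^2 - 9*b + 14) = b - 2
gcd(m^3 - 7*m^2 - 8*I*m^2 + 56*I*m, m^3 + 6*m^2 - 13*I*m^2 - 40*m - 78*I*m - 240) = m - 8*I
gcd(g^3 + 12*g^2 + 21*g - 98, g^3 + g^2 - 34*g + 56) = g^2 + 5*g - 14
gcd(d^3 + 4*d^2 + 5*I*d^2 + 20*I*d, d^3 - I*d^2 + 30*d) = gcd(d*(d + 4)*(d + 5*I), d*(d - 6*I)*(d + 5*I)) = d^2 + 5*I*d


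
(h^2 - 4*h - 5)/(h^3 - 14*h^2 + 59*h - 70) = (h + 1)/(h^2 - 9*h + 14)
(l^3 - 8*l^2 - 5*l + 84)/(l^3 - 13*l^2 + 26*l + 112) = (l^2 - l - 12)/(l^2 - 6*l - 16)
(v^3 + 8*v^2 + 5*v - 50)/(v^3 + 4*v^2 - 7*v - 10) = (v + 5)/(v + 1)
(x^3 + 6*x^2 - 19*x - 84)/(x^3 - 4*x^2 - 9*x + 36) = (x + 7)/(x - 3)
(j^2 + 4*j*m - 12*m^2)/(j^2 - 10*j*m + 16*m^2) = (j + 6*m)/(j - 8*m)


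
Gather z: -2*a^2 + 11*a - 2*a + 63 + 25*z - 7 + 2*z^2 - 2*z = -2*a^2 + 9*a + 2*z^2 + 23*z + 56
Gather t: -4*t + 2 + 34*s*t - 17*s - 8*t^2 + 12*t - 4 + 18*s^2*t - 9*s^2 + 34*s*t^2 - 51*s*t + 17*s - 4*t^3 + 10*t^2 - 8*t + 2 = -9*s^2 - 4*t^3 + t^2*(34*s + 2) + t*(18*s^2 - 17*s)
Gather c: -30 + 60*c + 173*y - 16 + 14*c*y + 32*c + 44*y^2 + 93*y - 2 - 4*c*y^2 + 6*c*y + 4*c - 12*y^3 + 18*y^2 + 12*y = c*(-4*y^2 + 20*y + 96) - 12*y^3 + 62*y^2 + 278*y - 48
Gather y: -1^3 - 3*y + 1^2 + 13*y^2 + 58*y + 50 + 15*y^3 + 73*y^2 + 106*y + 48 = 15*y^3 + 86*y^2 + 161*y + 98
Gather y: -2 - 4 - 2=-8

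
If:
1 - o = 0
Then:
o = 1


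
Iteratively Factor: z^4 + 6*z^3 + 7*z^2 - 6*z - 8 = (z + 1)*(z^3 + 5*z^2 + 2*z - 8) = (z - 1)*(z + 1)*(z^2 + 6*z + 8) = (z - 1)*(z + 1)*(z + 2)*(z + 4)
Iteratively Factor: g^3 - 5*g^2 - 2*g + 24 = (g + 2)*(g^2 - 7*g + 12) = (g - 3)*(g + 2)*(g - 4)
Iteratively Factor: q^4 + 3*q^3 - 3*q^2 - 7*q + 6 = (q + 2)*(q^3 + q^2 - 5*q + 3) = (q - 1)*(q + 2)*(q^2 + 2*q - 3) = (q - 1)^2*(q + 2)*(q + 3)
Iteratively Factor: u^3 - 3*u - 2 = (u - 2)*(u^2 + 2*u + 1) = (u - 2)*(u + 1)*(u + 1)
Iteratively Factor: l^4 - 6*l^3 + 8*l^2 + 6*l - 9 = (l + 1)*(l^3 - 7*l^2 + 15*l - 9) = (l - 3)*(l + 1)*(l^2 - 4*l + 3) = (l - 3)^2*(l + 1)*(l - 1)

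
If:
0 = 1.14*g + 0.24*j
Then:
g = -0.210526315789474*j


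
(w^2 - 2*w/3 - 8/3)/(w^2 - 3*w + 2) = (w + 4/3)/(w - 1)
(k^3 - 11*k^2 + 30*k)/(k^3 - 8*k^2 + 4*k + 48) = k*(k - 5)/(k^2 - 2*k - 8)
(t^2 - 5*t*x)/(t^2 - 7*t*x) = (t - 5*x)/(t - 7*x)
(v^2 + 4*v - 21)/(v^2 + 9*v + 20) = (v^2 + 4*v - 21)/(v^2 + 9*v + 20)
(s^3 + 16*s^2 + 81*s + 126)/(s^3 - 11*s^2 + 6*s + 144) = (s^2 + 13*s + 42)/(s^2 - 14*s + 48)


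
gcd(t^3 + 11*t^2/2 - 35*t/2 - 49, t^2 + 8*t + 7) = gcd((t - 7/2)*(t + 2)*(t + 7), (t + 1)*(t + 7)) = t + 7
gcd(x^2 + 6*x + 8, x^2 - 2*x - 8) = x + 2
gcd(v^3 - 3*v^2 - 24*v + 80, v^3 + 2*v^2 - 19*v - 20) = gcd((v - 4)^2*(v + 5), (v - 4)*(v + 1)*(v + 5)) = v^2 + v - 20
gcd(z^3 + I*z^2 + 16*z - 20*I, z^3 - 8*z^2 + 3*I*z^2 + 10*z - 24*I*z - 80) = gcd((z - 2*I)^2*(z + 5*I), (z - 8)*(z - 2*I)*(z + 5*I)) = z^2 + 3*I*z + 10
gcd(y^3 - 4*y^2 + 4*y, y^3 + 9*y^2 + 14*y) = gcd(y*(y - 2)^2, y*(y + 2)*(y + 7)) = y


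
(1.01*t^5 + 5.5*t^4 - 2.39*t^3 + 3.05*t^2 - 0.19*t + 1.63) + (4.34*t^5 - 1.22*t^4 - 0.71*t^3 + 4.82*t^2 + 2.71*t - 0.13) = 5.35*t^5 + 4.28*t^4 - 3.1*t^3 + 7.87*t^2 + 2.52*t + 1.5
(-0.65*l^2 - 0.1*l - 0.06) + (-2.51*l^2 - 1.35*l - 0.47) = -3.16*l^2 - 1.45*l - 0.53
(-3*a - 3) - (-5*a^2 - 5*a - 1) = 5*a^2 + 2*a - 2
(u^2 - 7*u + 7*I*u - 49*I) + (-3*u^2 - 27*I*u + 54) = -2*u^2 - 7*u - 20*I*u + 54 - 49*I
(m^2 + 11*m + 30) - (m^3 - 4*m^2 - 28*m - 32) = -m^3 + 5*m^2 + 39*m + 62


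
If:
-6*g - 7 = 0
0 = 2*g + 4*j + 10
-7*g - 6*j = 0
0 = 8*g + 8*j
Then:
No Solution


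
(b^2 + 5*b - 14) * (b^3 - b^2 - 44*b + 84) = b^5 + 4*b^4 - 63*b^3 - 122*b^2 + 1036*b - 1176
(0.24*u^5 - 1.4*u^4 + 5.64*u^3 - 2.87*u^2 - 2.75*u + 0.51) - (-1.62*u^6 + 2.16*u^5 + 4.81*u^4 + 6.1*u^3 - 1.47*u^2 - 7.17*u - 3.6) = 1.62*u^6 - 1.92*u^5 - 6.21*u^4 - 0.46*u^3 - 1.4*u^2 + 4.42*u + 4.11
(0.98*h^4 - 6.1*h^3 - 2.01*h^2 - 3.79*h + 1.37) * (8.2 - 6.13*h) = -6.0074*h^5 + 45.429*h^4 - 37.6987*h^3 + 6.75070000000001*h^2 - 39.4761*h + 11.234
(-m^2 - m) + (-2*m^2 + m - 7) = -3*m^2 - 7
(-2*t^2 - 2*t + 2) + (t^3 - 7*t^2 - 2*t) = t^3 - 9*t^2 - 4*t + 2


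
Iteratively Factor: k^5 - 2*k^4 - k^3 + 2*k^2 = (k + 1)*(k^4 - 3*k^3 + 2*k^2) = k*(k + 1)*(k^3 - 3*k^2 + 2*k) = k^2*(k + 1)*(k^2 - 3*k + 2) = k^2*(k - 2)*(k + 1)*(k - 1)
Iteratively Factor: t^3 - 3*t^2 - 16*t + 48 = (t + 4)*(t^2 - 7*t + 12) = (t - 3)*(t + 4)*(t - 4)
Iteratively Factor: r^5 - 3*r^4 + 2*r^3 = (r)*(r^4 - 3*r^3 + 2*r^2) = r*(r - 1)*(r^3 - 2*r^2) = r^2*(r - 1)*(r^2 - 2*r) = r^3*(r - 1)*(r - 2)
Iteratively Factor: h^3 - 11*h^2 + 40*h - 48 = (h - 4)*(h^2 - 7*h + 12) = (h - 4)*(h - 3)*(h - 4)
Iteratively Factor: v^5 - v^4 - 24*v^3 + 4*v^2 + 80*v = (v + 2)*(v^4 - 3*v^3 - 18*v^2 + 40*v) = (v - 5)*(v + 2)*(v^3 + 2*v^2 - 8*v) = v*(v - 5)*(v + 2)*(v^2 + 2*v - 8) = v*(v - 5)*(v + 2)*(v + 4)*(v - 2)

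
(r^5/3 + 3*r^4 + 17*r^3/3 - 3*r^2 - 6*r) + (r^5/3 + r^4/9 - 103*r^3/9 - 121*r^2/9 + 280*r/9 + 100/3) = 2*r^5/3 + 28*r^4/9 - 52*r^3/9 - 148*r^2/9 + 226*r/9 + 100/3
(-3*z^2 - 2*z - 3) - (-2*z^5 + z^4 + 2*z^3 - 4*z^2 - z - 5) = 2*z^5 - z^4 - 2*z^3 + z^2 - z + 2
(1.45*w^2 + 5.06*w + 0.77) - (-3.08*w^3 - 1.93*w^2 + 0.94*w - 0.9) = 3.08*w^3 + 3.38*w^2 + 4.12*w + 1.67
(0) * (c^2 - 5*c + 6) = 0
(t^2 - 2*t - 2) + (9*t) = t^2 + 7*t - 2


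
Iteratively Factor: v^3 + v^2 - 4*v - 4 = (v + 1)*(v^2 - 4) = (v - 2)*(v + 1)*(v + 2)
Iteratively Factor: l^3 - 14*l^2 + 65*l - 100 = (l - 5)*(l^2 - 9*l + 20) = (l - 5)*(l - 4)*(l - 5)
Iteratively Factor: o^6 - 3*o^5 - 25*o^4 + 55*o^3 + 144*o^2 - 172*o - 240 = (o + 2)*(o^5 - 5*o^4 - 15*o^3 + 85*o^2 - 26*o - 120) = (o - 3)*(o + 2)*(o^4 - 2*o^3 - 21*o^2 + 22*o + 40) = (o - 3)*(o - 2)*(o + 2)*(o^3 - 21*o - 20) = (o - 3)*(o - 2)*(o + 1)*(o + 2)*(o^2 - o - 20) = (o - 3)*(o - 2)*(o + 1)*(o + 2)*(o + 4)*(o - 5)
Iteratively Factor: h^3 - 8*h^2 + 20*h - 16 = (h - 4)*(h^2 - 4*h + 4) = (h - 4)*(h - 2)*(h - 2)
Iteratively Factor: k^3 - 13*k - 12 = (k + 3)*(k^2 - 3*k - 4) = (k + 1)*(k + 3)*(k - 4)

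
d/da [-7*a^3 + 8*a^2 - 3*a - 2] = -21*a^2 + 16*a - 3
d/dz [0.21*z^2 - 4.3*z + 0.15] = 0.42*z - 4.3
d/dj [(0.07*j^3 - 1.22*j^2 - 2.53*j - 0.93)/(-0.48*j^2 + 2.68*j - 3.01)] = (-0.0336*j^4 + 0.3752*j^3 - 5.1161*j^2 + 6.4516*j + 10.1077)/(0.2304*j^4 - 2.5728*j^3 + 10.072*j^2 - 16.1336*j + 9.0601)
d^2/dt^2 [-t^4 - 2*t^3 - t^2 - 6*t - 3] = -12*t^2 - 12*t - 2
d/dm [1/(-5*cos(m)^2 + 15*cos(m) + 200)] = (3 - 2*cos(m))*sin(m)/(5*(sin(m)^2 + 3*cos(m) + 39)^2)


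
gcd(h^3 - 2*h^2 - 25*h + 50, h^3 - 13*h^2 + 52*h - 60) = h^2 - 7*h + 10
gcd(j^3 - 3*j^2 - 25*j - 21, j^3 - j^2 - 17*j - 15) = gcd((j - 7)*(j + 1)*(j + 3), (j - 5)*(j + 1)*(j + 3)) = j^2 + 4*j + 3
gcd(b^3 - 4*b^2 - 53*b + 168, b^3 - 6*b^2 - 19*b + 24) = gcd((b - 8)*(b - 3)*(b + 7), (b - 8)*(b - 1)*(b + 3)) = b - 8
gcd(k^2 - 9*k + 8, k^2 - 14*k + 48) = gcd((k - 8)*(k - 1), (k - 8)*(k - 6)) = k - 8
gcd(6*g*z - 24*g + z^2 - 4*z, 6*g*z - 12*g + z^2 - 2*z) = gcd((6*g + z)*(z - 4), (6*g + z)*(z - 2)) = 6*g + z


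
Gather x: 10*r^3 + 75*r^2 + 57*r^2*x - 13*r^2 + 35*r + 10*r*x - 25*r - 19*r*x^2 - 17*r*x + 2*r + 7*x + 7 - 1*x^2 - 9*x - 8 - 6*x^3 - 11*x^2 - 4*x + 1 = 10*r^3 + 62*r^2 + 12*r - 6*x^3 + x^2*(-19*r - 12) + x*(57*r^2 - 7*r - 6)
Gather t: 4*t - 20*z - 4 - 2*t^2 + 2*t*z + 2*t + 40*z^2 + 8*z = -2*t^2 + t*(2*z + 6) + 40*z^2 - 12*z - 4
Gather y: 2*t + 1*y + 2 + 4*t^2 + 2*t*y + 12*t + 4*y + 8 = 4*t^2 + 14*t + y*(2*t + 5) + 10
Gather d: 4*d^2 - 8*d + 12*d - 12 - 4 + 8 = 4*d^2 + 4*d - 8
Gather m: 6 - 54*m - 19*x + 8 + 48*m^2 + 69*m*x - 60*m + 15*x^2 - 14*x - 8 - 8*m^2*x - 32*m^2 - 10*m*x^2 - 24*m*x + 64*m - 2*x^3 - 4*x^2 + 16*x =m^2*(16 - 8*x) + m*(-10*x^2 + 45*x - 50) - 2*x^3 + 11*x^2 - 17*x + 6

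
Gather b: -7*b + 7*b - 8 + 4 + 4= 0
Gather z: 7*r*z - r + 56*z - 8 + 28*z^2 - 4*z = -r + 28*z^2 + z*(7*r + 52) - 8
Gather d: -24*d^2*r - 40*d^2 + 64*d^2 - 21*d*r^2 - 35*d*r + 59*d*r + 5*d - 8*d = d^2*(24 - 24*r) + d*(-21*r^2 + 24*r - 3)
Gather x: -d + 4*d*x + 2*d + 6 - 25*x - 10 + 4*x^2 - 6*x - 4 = d + 4*x^2 + x*(4*d - 31) - 8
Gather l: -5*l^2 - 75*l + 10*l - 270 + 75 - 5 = -5*l^2 - 65*l - 200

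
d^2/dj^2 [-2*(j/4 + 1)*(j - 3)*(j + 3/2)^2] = -6*j^2 - 12*j + 27/4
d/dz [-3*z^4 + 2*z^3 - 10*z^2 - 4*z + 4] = -12*z^3 + 6*z^2 - 20*z - 4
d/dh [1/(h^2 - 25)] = -2*h/(h^2 - 25)^2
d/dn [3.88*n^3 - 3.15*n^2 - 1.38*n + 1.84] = 11.64*n^2 - 6.3*n - 1.38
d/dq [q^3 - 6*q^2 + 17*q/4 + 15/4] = 3*q^2 - 12*q + 17/4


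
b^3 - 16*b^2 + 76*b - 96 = (b - 8)*(b - 6)*(b - 2)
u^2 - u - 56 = (u - 8)*(u + 7)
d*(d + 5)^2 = d^3 + 10*d^2 + 25*d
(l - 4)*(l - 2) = l^2 - 6*l + 8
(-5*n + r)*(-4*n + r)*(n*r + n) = 20*n^3*r + 20*n^3 - 9*n^2*r^2 - 9*n^2*r + n*r^3 + n*r^2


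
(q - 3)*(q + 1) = q^2 - 2*q - 3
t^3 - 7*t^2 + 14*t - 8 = (t - 4)*(t - 2)*(t - 1)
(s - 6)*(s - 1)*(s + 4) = s^3 - 3*s^2 - 22*s + 24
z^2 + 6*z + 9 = (z + 3)^2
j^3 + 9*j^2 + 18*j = j*(j + 3)*(j + 6)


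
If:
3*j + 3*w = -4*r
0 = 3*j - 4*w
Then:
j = 4*w/3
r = -7*w/4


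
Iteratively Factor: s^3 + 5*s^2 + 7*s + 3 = (s + 1)*(s^2 + 4*s + 3) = (s + 1)^2*(s + 3)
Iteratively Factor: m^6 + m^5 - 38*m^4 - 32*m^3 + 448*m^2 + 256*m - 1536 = (m + 4)*(m^5 - 3*m^4 - 26*m^3 + 72*m^2 + 160*m - 384) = (m - 4)*(m + 4)*(m^4 + m^3 - 22*m^2 - 16*m + 96) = (m - 4)^2*(m + 4)*(m^3 + 5*m^2 - 2*m - 24) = (m - 4)^2*(m - 2)*(m + 4)*(m^2 + 7*m + 12) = (m - 4)^2*(m - 2)*(m + 3)*(m + 4)*(m + 4)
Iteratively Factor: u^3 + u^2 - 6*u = (u + 3)*(u^2 - 2*u) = (u - 2)*(u + 3)*(u)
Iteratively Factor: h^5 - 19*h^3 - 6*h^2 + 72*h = (h + 3)*(h^4 - 3*h^3 - 10*h^2 + 24*h) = (h - 2)*(h + 3)*(h^3 - h^2 - 12*h) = (h - 4)*(h - 2)*(h + 3)*(h^2 + 3*h) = h*(h - 4)*(h - 2)*(h + 3)*(h + 3)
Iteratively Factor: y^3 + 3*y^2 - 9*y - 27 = (y - 3)*(y^2 + 6*y + 9) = (y - 3)*(y + 3)*(y + 3)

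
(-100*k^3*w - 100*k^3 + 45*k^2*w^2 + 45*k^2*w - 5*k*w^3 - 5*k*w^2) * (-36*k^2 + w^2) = 3600*k^5*w + 3600*k^5 - 1620*k^4*w^2 - 1620*k^4*w + 80*k^3*w^3 + 80*k^3*w^2 + 45*k^2*w^4 + 45*k^2*w^3 - 5*k*w^5 - 5*k*w^4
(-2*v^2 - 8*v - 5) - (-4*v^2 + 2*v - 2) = 2*v^2 - 10*v - 3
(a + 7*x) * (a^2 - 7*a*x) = a^3 - 49*a*x^2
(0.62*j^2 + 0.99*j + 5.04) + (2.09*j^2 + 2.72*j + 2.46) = 2.71*j^2 + 3.71*j + 7.5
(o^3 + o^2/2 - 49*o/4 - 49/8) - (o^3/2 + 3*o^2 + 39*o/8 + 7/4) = o^3/2 - 5*o^2/2 - 137*o/8 - 63/8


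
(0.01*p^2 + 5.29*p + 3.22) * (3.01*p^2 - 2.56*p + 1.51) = 0.0301*p^4 + 15.8973*p^3 - 3.8351*p^2 - 0.2553*p + 4.8622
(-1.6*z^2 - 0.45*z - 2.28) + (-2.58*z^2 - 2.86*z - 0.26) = -4.18*z^2 - 3.31*z - 2.54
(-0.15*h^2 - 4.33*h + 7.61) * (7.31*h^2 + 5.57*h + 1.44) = -1.0965*h^4 - 32.4878*h^3 + 31.295*h^2 + 36.1525*h + 10.9584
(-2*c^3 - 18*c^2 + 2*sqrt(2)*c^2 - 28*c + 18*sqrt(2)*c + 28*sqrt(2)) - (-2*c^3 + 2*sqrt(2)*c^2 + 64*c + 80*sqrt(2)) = -18*c^2 - 92*c + 18*sqrt(2)*c - 52*sqrt(2)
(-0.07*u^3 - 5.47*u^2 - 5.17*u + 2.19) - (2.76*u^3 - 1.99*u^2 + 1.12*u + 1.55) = -2.83*u^3 - 3.48*u^2 - 6.29*u + 0.64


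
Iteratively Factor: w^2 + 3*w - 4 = (w - 1)*(w + 4)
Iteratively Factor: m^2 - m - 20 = (m + 4)*(m - 5)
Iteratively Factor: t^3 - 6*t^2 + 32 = (t + 2)*(t^2 - 8*t + 16) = (t - 4)*(t + 2)*(t - 4)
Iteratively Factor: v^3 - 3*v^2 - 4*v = (v + 1)*(v^2 - 4*v) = v*(v + 1)*(v - 4)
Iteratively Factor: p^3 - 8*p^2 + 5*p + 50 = (p + 2)*(p^2 - 10*p + 25) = (p - 5)*(p + 2)*(p - 5)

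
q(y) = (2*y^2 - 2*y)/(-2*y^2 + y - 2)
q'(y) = (4*y - 2)/(-2*y^2 + y - 2) + (4*y - 1)*(2*y^2 - 2*y)/(-2*y^2 + y - 2)^2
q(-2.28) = -1.02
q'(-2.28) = 0.05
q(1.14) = -0.09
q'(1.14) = -0.65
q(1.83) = -0.44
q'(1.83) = -0.37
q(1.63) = -0.36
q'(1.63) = -0.44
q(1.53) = -0.31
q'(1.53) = -0.49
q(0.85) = 0.10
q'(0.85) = -0.63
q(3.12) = -0.72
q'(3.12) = -0.12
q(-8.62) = -1.04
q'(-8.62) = -0.00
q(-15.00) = -1.03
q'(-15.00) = 0.00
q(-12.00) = -1.03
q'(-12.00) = 0.00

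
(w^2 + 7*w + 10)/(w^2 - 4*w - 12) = (w + 5)/(w - 6)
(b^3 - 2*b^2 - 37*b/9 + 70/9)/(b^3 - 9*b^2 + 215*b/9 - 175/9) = (b + 2)/(b - 5)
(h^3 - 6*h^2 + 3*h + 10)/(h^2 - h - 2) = h - 5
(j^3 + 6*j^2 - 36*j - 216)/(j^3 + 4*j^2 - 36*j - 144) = (j + 6)/(j + 4)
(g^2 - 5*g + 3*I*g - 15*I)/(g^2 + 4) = (g^2 + g*(-5 + 3*I) - 15*I)/(g^2 + 4)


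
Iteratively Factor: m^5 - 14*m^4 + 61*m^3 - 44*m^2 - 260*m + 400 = (m + 2)*(m^4 - 16*m^3 + 93*m^2 - 230*m + 200) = (m - 5)*(m + 2)*(m^3 - 11*m^2 + 38*m - 40) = (m - 5)*(m - 4)*(m + 2)*(m^2 - 7*m + 10) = (m - 5)*(m - 4)*(m - 2)*(m + 2)*(m - 5)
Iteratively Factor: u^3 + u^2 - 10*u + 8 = (u - 2)*(u^2 + 3*u - 4) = (u - 2)*(u + 4)*(u - 1)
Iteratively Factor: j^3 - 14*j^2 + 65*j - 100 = (j - 5)*(j^2 - 9*j + 20) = (j - 5)^2*(j - 4)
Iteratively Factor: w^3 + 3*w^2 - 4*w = (w)*(w^2 + 3*w - 4) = w*(w + 4)*(w - 1)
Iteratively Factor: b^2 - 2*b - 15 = (b - 5)*(b + 3)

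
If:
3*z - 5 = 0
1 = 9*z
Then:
No Solution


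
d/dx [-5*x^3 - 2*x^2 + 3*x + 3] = -15*x^2 - 4*x + 3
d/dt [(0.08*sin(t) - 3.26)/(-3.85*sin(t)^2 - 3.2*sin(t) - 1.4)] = (0.308*sin(t)^2 - 25.102*sin(t) - 10.544)*cos(t)/(14.8225*sin(t)^4 + 24.64*sin(t)^3 + 21.02*sin(t)^2 + 8.96*sin(t) + 1.96)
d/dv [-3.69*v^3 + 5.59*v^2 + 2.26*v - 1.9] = -11.07*v^2 + 11.18*v + 2.26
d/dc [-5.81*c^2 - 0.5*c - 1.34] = -11.62*c - 0.5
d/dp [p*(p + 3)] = 2*p + 3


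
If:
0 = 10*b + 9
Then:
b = -9/10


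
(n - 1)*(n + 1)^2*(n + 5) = n^4 + 6*n^3 + 4*n^2 - 6*n - 5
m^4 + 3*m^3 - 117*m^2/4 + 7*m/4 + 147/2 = (m - 7/2)*(m - 2)*(m + 3/2)*(m + 7)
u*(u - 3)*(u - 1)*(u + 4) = u^4 - 13*u^2 + 12*u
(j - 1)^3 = j^3 - 3*j^2 + 3*j - 1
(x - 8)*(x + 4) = x^2 - 4*x - 32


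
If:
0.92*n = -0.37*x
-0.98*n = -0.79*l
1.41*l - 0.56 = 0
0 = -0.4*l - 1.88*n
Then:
No Solution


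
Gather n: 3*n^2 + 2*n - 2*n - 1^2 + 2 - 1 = 3*n^2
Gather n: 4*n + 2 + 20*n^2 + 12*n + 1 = 20*n^2 + 16*n + 3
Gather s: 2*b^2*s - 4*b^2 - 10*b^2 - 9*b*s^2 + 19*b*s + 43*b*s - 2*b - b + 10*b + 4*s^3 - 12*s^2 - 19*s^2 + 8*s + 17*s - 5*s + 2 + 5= -14*b^2 + 7*b + 4*s^3 + s^2*(-9*b - 31) + s*(2*b^2 + 62*b + 20) + 7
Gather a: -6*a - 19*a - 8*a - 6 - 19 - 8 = -33*a - 33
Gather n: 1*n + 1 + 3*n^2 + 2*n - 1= 3*n^2 + 3*n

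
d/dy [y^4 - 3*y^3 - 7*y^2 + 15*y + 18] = 4*y^3 - 9*y^2 - 14*y + 15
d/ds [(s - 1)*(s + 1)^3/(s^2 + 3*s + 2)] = (2*s^3 + 7*s^2 + 4*s - 1)/(s^2 + 4*s + 4)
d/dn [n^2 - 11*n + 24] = 2*n - 11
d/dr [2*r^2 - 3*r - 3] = 4*r - 3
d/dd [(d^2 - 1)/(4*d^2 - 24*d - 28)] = -3/(2*d^2 - 28*d + 98)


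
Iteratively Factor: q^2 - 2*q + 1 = (q - 1)*(q - 1)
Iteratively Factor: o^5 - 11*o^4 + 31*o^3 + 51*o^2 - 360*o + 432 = (o - 4)*(o^4 - 7*o^3 + 3*o^2 + 63*o - 108) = (o - 4)*(o + 3)*(o^3 - 10*o^2 + 33*o - 36) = (o - 4)*(o - 3)*(o + 3)*(o^2 - 7*o + 12) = (o - 4)*(o - 3)^2*(o + 3)*(o - 4)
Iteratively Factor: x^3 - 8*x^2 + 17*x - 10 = (x - 5)*(x^2 - 3*x + 2) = (x - 5)*(x - 1)*(x - 2)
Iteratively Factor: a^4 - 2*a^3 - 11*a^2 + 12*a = (a - 4)*(a^3 + 2*a^2 - 3*a) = (a - 4)*(a - 1)*(a^2 + 3*a) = a*(a - 4)*(a - 1)*(a + 3)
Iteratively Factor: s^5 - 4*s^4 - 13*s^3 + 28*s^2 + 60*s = (s + 2)*(s^4 - 6*s^3 - s^2 + 30*s) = (s - 5)*(s + 2)*(s^3 - s^2 - 6*s) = (s - 5)*(s - 3)*(s + 2)*(s^2 + 2*s) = s*(s - 5)*(s - 3)*(s + 2)*(s + 2)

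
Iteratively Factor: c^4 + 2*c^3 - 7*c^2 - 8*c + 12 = (c - 2)*(c^3 + 4*c^2 + c - 6) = (c - 2)*(c + 3)*(c^2 + c - 2) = (c - 2)*(c + 2)*(c + 3)*(c - 1)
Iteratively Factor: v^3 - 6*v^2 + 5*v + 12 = (v - 3)*(v^2 - 3*v - 4) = (v - 4)*(v - 3)*(v + 1)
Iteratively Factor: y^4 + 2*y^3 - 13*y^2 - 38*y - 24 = (y - 4)*(y^3 + 6*y^2 + 11*y + 6) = (y - 4)*(y + 1)*(y^2 + 5*y + 6) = (y - 4)*(y + 1)*(y + 2)*(y + 3)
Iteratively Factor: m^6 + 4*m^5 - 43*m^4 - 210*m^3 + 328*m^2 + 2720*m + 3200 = (m + 4)*(m^5 - 43*m^3 - 38*m^2 + 480*m + 800) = (m + 4)^2*(m^4 - 4*m^3 - 27*m^2 + 70*m + 200) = (m - 5)*(m + 4)^2*(m^3 + m^2 - 22*m - 40) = (m - 5)*(m + 2)*(m + 4)^2*(m^2 - m - 20) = (m - 5)^2*(m + 2)*(m + 4)^2*(m + 4)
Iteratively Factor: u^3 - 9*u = (u - 3)*(u^2 + 3*u) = u*(u - 3)*(u + 3)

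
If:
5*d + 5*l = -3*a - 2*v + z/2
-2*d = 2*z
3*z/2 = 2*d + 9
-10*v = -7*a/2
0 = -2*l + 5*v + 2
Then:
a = 2560/2261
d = -18/7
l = 643/323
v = 128/323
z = 18/7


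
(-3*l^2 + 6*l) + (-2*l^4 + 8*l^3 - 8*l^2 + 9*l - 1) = -2*l^4 + 8*l^3 - 11*l^2 + 15*l - 1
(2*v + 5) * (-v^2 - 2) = -2*v^3 - 5*v^2 - 4*v - 10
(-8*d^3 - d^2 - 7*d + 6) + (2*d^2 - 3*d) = -8*d^3 + d^2 - 10*d + 6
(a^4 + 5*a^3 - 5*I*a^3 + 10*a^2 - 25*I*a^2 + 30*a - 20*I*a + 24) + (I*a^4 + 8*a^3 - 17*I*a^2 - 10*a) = a^4 + I*a^4 + 13*a^3 - 5*I*a^3 + 10*a^2 - 42*I*a^2 + 20*a - 20*I*a + 24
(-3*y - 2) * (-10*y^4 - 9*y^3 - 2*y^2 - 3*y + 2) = 30*y^5 + 47*y^4 + 24*y^3 + 13*y^2 - 4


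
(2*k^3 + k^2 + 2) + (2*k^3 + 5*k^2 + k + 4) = 4*k^3 + 6*k^2 + k + 6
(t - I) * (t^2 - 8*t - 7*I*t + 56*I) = t^3 - 8*t^2 - 8*I*t^2 - 7*t + 64*I*t + 56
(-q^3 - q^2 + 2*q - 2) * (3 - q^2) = q^5 + q^4 - 5*q^3 - q^2 + 6*q - 6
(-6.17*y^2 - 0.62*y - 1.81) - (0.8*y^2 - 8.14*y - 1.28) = -6.97*y^2 + 7.52*y - 0.53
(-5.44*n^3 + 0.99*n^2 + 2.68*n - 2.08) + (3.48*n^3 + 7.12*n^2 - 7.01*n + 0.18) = -1.96*n^3 + 8.11*n^2 - 4.33*n - 1.9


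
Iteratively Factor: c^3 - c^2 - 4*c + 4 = (c - 1)*(c^2 - 4) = (c - 2)*(c - 1)*(c + 2)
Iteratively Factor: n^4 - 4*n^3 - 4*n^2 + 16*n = (n)*(n^3 - 4*n^2 - 4*n + 16) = n*(n - 2)*(n^2 - 2*n - 8) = n*(n - 2)*(n + 2)*(n - 4)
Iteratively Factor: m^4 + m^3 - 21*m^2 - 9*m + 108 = (m - 3)*(m^3 + 4*m^2 - 9*m - 36) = (m - 3)*(m + 4)*(m^2 - 9) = (m - 3)^2*(m + 4)*(m + 3)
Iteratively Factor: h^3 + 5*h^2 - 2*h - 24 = (h + 3)*(h^2 + 2*h - 8) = (h + 3)*(h + 4)*(h - 2)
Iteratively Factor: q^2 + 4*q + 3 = (q + 1)*(q + 3)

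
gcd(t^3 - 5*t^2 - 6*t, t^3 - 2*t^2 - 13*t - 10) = t + 1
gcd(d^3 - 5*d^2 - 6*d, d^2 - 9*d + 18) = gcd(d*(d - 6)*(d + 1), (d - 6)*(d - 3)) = d - 6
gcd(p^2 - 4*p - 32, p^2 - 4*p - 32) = p^2 - 4*p - 32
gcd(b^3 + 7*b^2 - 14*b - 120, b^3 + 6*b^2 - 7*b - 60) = b + 5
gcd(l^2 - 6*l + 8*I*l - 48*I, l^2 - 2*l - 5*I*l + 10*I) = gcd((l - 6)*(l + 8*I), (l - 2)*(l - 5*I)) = 1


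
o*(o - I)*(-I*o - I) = -I*o^3 - o^2 - I*o^2 - o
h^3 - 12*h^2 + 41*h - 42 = (h - 7)*(h - 3)*(h - 2)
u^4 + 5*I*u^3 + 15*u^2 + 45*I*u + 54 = (u - 3*I)*(u - I)*(u + 3*I)*(u + 6*I)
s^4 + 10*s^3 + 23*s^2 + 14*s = s*(s + 1)*(s + 2)*(s + 7)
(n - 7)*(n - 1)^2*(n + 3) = n^4 - 6*n^3 - 12*n^2 + 38*n - 21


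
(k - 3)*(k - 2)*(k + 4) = k^3 - k^2 - 14*k + 24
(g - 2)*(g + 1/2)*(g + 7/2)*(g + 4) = g^4 + 6*g^3 + 7*g^2/4 - 57*g/2 - 14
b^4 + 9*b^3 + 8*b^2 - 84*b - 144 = (b - 3)*(b + 2)*(b + 4)*(b + 6)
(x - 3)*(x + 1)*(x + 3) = x^3 + x^2 - 9*x - 9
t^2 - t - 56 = (t - 8)*(t + 7)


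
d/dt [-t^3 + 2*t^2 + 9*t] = -3*t^2 + 4*t + 9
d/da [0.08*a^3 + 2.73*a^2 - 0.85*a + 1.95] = 0.24*a^2 + 5.46*a - 0.85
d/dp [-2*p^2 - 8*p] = -4*p - 8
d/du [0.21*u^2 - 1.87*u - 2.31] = 0.42*u - 1.87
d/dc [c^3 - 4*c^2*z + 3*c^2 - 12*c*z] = 3*c^2 - 8*c*z + 6*c - 12*z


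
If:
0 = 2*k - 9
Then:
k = 9/2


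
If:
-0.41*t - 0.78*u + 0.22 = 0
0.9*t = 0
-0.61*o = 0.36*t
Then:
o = 0.00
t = 0.00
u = 0.28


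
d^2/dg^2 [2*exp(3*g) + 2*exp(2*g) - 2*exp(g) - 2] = (18*exp(2*g) + 8*exp(g) - 2)*exp(g)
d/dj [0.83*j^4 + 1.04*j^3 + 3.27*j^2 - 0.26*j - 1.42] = 3.32*j^3 + 3.12*j^2 + 6.54*j - 0.26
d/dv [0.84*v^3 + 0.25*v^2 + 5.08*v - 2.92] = 2.52*v^2 + 0.5*v + 5.08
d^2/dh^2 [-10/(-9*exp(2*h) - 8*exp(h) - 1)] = 40*(-(9*exp(h) + 2)*(9*exp(2*h) + 8*exp(h) + 1) + 2*(9*exp(h) + 4)^2*exp(h))*exp(h)/(9*exp(2*h) + 8*exp(h) + 1)^3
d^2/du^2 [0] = 0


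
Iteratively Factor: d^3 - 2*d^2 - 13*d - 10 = (d + 1)*(d^2 - 3*d - 10) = (d - 5)*(d + 1)*(d + 2)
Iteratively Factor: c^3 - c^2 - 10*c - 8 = (c - 4)*(c^2 + 3*c + 2) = (c - 4)*(c + 2)*(c + 1)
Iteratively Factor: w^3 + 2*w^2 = (w)*(w^2 + 2*w) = w*(w + 2)*(w)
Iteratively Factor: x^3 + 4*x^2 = (x)*(x^2 + 4*x) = x^2*(x + 4)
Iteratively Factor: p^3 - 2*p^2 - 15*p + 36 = (p + 4)*(p^2 - 6*p + 9) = (p - 3)*(p + 4)*(p - 3)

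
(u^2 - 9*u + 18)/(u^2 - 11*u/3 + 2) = 3*(u - 6)/(3*u - 2)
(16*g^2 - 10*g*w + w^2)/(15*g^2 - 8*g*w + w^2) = (16*g^2 - 10*g*w + w^2)/(15*g^2 - 8*g*w + w^2)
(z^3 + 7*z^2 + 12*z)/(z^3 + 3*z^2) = (z + 4)/z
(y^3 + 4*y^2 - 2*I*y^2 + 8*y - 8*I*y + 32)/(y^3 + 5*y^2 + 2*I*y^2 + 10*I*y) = (y^2 + 4*y*(1 - I) - 16*I)/(y*(y + 5))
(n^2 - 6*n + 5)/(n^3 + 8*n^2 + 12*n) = (n^2 - 6*n + 5)/(n*(n^2 + 8*n + 12))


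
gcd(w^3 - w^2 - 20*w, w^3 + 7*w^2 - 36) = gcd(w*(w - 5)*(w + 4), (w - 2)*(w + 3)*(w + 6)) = 1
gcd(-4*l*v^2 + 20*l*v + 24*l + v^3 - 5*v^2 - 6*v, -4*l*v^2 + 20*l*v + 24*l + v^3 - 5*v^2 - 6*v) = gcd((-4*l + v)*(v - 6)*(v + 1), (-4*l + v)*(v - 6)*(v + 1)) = -4*l*v^2 + 20*l*v + 24*l + v^3 - 5*v^2 - 6*v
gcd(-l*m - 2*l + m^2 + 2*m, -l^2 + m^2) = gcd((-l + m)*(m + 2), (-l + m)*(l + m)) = l - m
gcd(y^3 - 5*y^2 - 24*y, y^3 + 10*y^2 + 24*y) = y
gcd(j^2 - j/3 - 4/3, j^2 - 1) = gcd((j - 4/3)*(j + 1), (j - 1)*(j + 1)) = j + 1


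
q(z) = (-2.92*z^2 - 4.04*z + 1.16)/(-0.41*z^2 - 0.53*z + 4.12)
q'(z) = (-5.84*z - 4.04)/(-0.41*z^2 - 0.53*z + 4.12) + (0.82*z + 0.53)*(-2.92*z^2 - 4.04*z + 1.16)/(-0.41*z^2 - 0.53*z + 4.12)^2 = (-0.1088*z^2 - 23.1096*z - 16.03)/(0.1681*z^4 + 0.4346*z^3 - 3.0975*z^2 - 4.3672*z + 16.9744)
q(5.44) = 9.84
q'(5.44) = -1.22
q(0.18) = 0.08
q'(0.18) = -1.25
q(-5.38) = 12.59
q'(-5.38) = 4.39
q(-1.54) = 0.12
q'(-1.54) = 1.23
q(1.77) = -7.98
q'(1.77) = -15.91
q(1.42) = -4.12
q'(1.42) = -7.60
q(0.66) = -0.77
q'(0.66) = -2.43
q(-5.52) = 12.03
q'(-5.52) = 3.65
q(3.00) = 32.10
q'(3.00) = -64.16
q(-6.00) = 10.69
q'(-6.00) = 2.13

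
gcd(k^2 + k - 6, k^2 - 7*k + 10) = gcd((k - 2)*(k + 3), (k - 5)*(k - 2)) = k - 2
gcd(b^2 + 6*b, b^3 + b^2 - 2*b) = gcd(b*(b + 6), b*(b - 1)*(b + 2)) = b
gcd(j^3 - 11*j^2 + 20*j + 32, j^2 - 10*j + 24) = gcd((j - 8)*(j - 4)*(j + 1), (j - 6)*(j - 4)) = j - 4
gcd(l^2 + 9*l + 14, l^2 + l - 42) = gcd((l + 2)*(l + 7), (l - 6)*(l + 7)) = l + 7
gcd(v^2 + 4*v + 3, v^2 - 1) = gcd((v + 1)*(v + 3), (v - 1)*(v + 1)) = v + 1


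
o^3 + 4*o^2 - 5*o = o*(o - 1)*(o + 5)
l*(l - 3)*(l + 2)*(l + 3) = l^4 + 2*l^3 - 9*l^2 - 18*l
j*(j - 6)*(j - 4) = j^3 - 10*j^2 + 24*j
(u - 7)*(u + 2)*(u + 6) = u^3 + u^2 - 44*u - 84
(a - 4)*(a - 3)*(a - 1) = a^3 - 8*a^2 + 19*a - 12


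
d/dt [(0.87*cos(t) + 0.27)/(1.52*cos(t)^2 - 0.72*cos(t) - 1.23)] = (1.3224*cos(t)^2 + 0.8208*cos(t) + 0.8757)*sin(t)/(2.3104*cos(t)^4 - 2.1888*cos(t)^3 - 3.2208*cos(t)^2 + 1.7712*cos(t) + 1.5129)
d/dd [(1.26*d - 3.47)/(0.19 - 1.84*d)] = (1.167626 - 11.307536*d)/(1.84*d - 0.19)^3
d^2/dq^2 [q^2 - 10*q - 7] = 2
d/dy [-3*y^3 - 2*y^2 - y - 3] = -9*y^2 - 4*y - 1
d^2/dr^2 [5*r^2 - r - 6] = 10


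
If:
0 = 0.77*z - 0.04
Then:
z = 0.05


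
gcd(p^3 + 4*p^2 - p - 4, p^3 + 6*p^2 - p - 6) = p^2 - 1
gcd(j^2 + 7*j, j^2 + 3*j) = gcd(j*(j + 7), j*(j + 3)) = j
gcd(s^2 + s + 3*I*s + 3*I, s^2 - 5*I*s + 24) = s + 3*I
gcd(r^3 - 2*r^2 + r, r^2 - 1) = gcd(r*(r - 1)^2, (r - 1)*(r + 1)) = r - 1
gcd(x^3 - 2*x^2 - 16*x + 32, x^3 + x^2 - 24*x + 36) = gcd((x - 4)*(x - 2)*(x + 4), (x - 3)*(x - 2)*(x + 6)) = x - 2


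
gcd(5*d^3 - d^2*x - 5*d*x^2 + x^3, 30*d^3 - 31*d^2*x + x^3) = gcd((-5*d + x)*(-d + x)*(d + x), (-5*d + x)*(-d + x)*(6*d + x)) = 5*d^2 - 6*d*x + x^2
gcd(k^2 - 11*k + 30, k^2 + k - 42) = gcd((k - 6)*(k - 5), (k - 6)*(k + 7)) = k - 6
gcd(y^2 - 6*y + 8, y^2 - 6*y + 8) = y^2 - 6*y + 8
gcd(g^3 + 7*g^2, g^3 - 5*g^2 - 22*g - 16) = 1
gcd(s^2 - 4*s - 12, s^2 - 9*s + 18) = s - 6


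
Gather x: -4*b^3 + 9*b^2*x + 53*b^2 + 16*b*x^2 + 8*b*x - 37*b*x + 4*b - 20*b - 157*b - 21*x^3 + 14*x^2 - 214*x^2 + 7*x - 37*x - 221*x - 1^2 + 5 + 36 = -4*b^3 + 53*b^2 - 173*b - 21*x^3 + x^2*(16*b - 200) + x*(9*b^2 - 29*b - 251) + 40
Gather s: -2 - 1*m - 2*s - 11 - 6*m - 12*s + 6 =-7*m - 14*s - 7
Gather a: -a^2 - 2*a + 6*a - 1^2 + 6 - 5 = -a^2 + 4*a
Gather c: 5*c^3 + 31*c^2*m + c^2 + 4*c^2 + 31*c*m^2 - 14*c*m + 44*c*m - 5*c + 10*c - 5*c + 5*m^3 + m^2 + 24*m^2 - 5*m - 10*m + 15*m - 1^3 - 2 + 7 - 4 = 5*c^3 + c^2*(31*m + 5) + c*(31*m^2 + 30*m) + 5*m^3 + 25*m^2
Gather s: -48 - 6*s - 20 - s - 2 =-7*s - 70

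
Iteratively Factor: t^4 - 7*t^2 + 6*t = (t - 1)*(t^3 + t^2 - 6*t) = (t - 2)*(t - 1)*(t^2 + 3*t) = (t - 2)*(t - 1)*(t + 3)*(t)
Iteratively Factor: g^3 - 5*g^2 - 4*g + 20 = (g + 2)*(g^2 - 7*g + 10) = (g - 5)*(g + 2)*(g - 2)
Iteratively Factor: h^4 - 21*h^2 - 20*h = (h + 1)*(h^3 - h^2 - 20*h) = (h - 5)*(h + 1)*(h^2 + 4*h) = (h - 5)*(h + 1)*(h + 4)*(h)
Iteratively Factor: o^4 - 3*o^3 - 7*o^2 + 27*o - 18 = (o - 1)*(o^3 - 2*o^2 - 9*o + 18) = (o - 2)*(o - 1)*(o^2 - 9) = (o - 3)*(o - 2)*(o - 1)*(o + 3)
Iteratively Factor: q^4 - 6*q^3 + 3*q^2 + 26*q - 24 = (q - 4)*(q^3 - 2*q^2 - 5*q + 6) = (q - 4)*(q - 3)*(q^2 + q - 2) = (q - 4)*(q - 3)*(q - 1)*(q + 2)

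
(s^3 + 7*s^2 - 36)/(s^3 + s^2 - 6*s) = (s + 6)/s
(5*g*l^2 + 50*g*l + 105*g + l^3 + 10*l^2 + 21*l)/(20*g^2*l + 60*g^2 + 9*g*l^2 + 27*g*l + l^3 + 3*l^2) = (l + 7)/(4*g + l)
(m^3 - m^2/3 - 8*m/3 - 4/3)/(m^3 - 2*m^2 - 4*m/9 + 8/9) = 3*(m + 1)/(3*m - 2)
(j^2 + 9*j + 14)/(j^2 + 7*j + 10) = (j + 7)/(j + 5)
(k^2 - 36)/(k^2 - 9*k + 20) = (k^2 - 36)/(k^2 - 9*k + 20)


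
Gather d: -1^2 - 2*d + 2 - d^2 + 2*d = 1 - d^2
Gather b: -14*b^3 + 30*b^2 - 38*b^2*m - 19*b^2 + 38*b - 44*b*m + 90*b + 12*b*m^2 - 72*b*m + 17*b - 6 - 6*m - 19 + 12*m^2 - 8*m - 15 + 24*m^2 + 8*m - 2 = -14*b^3 + b^2*(11 - 38*m) + b*(12*m^2 - 116*m + 145) + 36*m^2 - 6*m - 42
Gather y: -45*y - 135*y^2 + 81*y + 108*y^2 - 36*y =-27*y^2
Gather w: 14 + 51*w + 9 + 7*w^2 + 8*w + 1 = 7*w^2 + 59*w + 24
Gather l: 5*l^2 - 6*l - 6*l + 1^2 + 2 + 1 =5*l^2 - 12*l + 4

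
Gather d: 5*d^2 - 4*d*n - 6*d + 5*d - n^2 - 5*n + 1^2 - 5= 5*d^2 + d*(-4*n - 1) - n^2 - 5*n - 4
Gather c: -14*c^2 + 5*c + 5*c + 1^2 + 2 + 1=-14*c^2 + 10*c + 4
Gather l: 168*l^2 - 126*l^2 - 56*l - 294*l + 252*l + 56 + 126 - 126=42*l^2 - 98*l + 56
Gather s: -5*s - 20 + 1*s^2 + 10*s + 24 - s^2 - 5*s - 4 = 0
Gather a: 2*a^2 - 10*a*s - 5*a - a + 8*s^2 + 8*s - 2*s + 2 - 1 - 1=2*a^2 + a*(-10*s - 6) + 8*s^2 + 6*s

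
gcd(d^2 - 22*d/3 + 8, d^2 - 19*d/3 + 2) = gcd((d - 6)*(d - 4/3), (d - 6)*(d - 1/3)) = d - 6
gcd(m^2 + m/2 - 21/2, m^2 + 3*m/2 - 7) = m + 7/2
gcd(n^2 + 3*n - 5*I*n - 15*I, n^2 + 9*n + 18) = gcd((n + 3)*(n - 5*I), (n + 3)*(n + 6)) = n + 3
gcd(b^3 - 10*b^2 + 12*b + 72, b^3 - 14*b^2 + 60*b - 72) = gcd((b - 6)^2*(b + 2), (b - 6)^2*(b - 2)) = b^2 - 12*b + 36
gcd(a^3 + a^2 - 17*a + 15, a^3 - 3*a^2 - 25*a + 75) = a^2 + 2*a - 15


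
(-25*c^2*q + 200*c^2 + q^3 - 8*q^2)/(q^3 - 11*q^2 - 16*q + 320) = (-25*c^2 + q^2)/(q^2 - 3*q - 40)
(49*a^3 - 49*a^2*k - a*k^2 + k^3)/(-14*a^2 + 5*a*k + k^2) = (-7*a^2 + 8*a*k - k^2)/(2*a - k)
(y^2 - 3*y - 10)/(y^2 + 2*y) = (y - 5)/y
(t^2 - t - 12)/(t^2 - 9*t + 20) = (t + 3)/(t - 5)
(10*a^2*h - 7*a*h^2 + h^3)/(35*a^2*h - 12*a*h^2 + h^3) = (2*a - h)/(7*a - h)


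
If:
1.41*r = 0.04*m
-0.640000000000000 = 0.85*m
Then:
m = -0.75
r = -0.02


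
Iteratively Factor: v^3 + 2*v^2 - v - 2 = (v + 1)*(v^2 + v - 2) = (v + 1)*(v + 2)*(v - 1)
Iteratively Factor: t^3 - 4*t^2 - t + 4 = (t - 1)*(t^2 - 3*t - 4) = (t - 4)*(t - 1)*(t + 1)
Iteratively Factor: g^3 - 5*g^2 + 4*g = (g - 4)*(g^2 - g) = (g - 4)*(g - 1)*(g)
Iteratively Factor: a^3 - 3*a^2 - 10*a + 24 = (a - 2)*(a^2 - a - 12) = (a - 2)*(a + 3)*(a - 4)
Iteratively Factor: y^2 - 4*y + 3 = (y - 3)*(y - 1)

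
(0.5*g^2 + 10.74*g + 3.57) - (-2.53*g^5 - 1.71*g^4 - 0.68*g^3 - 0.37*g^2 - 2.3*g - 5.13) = 2.53*g^5 + 1.71*g^4 + 0.68*g^3 + 0.87*g^2 + 13.04*g + 8.7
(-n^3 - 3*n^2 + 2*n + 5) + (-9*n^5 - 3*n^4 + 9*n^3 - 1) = -9*n^5 - 3*n^4 + 8*n^3 - 3*n^2 + 2*n + 4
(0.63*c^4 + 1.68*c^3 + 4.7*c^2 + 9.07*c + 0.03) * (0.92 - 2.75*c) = -1.7325*c^5 - 4.0404*c^4 - 11.3794*c^3 - 20.6185*c^2 + 8.2619*c + 0.0276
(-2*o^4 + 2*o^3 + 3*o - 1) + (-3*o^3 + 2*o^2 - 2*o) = -2*o^4 - o^3 + 2*o^2 + o - 1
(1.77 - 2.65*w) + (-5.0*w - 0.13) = 1.64 - 7.65*w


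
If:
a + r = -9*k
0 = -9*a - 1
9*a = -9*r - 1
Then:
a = -1/9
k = 1/81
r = 0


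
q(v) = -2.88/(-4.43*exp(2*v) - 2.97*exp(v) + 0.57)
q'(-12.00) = 0.00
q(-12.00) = -5.05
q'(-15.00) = 0.00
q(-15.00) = -5.05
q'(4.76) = -0.00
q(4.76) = 0.00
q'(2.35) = -0.01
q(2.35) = 0.01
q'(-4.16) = -0.51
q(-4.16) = -5.51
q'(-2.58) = -7.78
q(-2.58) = -9.01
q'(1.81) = -0.03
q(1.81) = 0.02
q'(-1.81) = -1730.13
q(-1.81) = 83.00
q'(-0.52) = -1.85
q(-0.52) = 1.04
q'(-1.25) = -10.94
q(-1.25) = 4.47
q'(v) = -2.88*(8.86*exp(2*v) + 2.97*exp(v))/(-4.43*exp(2*v) - 2.97*exp(v) + 0.57)^2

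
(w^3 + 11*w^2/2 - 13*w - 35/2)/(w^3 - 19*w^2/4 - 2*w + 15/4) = 2*(2*w^2 + 9*w - 35)/(4*w^2 - 23*w + 15)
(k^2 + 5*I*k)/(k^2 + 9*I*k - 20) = k/(k + 4*I)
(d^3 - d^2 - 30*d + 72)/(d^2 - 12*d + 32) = (d^2 + 3*d - 18)/(d - 8)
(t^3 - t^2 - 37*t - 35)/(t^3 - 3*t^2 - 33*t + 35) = (t + 1)/(t - 1)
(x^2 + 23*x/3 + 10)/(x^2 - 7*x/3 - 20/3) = (x + 6)/(x - 4)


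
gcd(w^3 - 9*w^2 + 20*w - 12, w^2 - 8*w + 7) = w - 1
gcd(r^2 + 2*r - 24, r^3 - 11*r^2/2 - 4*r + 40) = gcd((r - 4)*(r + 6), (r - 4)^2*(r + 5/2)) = r - 4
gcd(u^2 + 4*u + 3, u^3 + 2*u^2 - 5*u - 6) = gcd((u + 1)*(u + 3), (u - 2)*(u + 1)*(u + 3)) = u^2 + 4*u + 3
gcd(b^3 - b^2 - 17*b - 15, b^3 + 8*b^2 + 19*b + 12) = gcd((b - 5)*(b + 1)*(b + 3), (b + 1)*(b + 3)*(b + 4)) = b^2 + 4*b + 3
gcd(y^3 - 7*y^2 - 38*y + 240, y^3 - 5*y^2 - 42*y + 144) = y^2 - 2*y - 48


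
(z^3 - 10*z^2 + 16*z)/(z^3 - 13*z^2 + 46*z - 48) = z/(z - 3)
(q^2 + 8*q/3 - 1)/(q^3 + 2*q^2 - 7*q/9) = 3*(q + 3)/(q*(3*q + 7))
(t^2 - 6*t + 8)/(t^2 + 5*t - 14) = (t - 4)/(t + 7)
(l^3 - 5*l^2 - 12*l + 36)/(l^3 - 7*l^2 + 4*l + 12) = (l + 3)/(l + 1)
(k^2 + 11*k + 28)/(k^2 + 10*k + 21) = (k + 4)/(k + 3)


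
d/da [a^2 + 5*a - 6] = 2*a + 5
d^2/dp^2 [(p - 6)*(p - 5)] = 2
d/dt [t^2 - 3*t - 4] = 2*t - 3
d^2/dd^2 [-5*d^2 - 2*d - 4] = -10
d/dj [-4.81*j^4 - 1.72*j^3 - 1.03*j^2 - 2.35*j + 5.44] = -19.24*j^3 - 5.16*j^2 - 2.06*j - 2.35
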